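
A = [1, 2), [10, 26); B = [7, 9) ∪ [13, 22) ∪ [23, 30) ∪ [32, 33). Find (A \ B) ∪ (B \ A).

[1, 2) ∪ [7, 9) ∪ [10, 13) ∪ [22, 23) ∪ [26, 30) ∪ [32, 33)

Only in the first: [1, 2), [10, 13), [22, 23).
Only in the second: [7, 9), [26, 30), [32, 33).
Together these are the periods covered by exactly one.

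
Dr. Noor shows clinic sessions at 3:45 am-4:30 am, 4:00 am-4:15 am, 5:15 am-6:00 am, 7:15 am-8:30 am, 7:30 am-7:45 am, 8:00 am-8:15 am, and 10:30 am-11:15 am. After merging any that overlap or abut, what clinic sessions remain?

4:00 am–4:15 am overlaps/touches 3:45 am–4:30 am → extend to 3:45 am–4:30 am.
5:15 am–6:00 am is disjoint → start new block.
7:15 am–8:30 am is disjoint → start new block.
7:30 am–7:45 am overlaps/touches 7:15 am–8:30 am → extend to 7:15 am–8:30 am.
8:00 am–8:15 am overlaps/touches 7:15 am–8:30 am → extend to 7:15 am–8:30 am.
10:30 am–11:15 am is disjoint → start new block.

3:45 am–4:30 am, 5:15 am–6:00 am, 7:15 am–8:30 am, 10:30 am–11:15 am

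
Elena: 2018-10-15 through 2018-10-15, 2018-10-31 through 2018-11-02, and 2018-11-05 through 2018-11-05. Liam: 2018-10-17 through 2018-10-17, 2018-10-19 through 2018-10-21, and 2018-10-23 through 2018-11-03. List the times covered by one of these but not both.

Only in the first: 2018-10-15 through 2018-10-15, 2018-11-05 through 2018-11-05.
Only in the second: 2018-10-17 through 2018-10-17, 2018-10-19 through 2018-10-21, 2018-10-23 through 2018-10-30, 2018-11-03 through 2018-11-03.
Together these are the periods covered by exactly one.

2018-10-15 through 2018-10-15, 2018-10-17 through 2018-10-17, 2018-10-19 through 2018-10-21, 2018-10-23 through 2018-10-30, 2018-11-03 through 2018-11-03, 2018-11-05 through 2018-11-05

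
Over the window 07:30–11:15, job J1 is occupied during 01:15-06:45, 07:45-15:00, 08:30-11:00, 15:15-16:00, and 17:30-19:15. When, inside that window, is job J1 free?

07:30-07:45

The merged coverage is 01:15-06:45, 07:45-15:00, 15:15-16:00, 17:30-19:15.
Uncovered inside 07:30-11:15: 07:30-07:45.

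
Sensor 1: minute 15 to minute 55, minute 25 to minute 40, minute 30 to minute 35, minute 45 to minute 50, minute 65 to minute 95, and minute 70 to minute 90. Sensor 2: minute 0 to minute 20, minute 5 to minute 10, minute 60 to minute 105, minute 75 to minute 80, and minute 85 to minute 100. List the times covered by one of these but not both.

minute 0 to minute 15, minute 20 to minute 55, minute 60 to minute 65, minute 95 to minute 105

First set merges to minute 15 to minute 55, minute 65 to minute 95.
Second set merges to minute 0 to minute 20, minute 60 to minute 105.
Only in the first: minute 20 to minute 55.
Only in the second: minute 0 to minute 15, minute 60 to minute 65, minute 95 to minute 105.
Together these are the periods covered by exactly one.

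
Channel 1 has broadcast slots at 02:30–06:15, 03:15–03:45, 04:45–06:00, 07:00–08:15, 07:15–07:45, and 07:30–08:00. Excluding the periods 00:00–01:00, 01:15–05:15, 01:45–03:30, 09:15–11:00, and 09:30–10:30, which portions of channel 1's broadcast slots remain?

Merge the first list: 02:30-06:15, 07:00-08:15.
Merge the second list: 00:00-01:00, 01:15-05:15, 09:15-11:00.
02:30-06:15 minus B → 05:15-06:15.
07:00-08:15: no B overlap → unchanged.

05:15-06:15, 07:00-08:15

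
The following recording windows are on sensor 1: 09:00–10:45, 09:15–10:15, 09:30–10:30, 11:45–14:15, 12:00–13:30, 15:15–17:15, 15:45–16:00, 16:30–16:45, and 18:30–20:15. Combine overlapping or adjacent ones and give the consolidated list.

09:00–10:45, 11:45–14:15, 15:15–17:15, 18:30–20:15

09:15–10:15 overlaps/touches 09:00–10:45 → extend to 09:00–10:45.
09:30–10:30 overlaps/touches 09:00–10:45 → extend to 09:00–10:45.
11:45–14:15 is disjoint → start new block.
12:00–13:30 overlaps/touches 11:45–14:15 → extend to 11:45–14:15.
15:15–17:15 is disjoint → start new block.
15:45–16:00 overlaps/touches 15:15–17:15 → extend to 15:15–17:15.
16:30–16:45 overlaps/touches 15:15–17:15 → extend to 15:15–17:15.
18:30–20:15 is disjoint → start new block.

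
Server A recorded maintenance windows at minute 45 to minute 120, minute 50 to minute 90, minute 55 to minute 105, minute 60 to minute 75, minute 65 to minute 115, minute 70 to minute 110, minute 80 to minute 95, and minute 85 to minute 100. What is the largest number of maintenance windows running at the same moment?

Sweep endpoints in order; track running count of active intervals.
Peak of 7 reached at minute 85.

7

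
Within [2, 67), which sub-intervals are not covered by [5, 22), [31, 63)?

[2, 5) ∪ [22, 31) ∪ [63, 67)

The merged coverage is [5, 22), [31, 63).
Uncovered inside [2, 67): [2, 5), [22, 31), [63, 67).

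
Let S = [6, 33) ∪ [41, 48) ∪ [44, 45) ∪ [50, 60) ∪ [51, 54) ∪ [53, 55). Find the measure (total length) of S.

Merged: [6, 33), [41, 48), [50, 60).
Lengths: 27 + 7 + 10 = 44.

44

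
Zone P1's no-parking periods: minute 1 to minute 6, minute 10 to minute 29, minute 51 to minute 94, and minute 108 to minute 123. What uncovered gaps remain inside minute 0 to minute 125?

The merged coverage is minute 1 to minute 6, minute 10 to minute 29, minute 51 to minute 94, minute 108 to minute 123.
Gaps within minute 0 to minute 125: minute 0 to minute 1, minute 6 to minute 10, minute 29 to minute 51, minute 94 to minute 108, minute 123 to minute 125.

minute 0 to minute 1, minute 6 to minute 10, minute 29 to minute 51, minute 94 to minute 108, minute 123 to minute 125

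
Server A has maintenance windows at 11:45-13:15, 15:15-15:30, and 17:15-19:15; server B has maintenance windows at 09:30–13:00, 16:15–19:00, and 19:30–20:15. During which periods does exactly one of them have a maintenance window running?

09:30-11:45, 13:00-13:15, 15:15-15:30, 16:15-17:15, 19:00-19:15, 19:30-20:15

A \ B = 13:00-13:15, 15:15-15:30, 19:00-19:15.
B \ A = 09:30-11:45, 16:15-17:15, 19:30-20:15.
Union of the two gives the symmetric difference.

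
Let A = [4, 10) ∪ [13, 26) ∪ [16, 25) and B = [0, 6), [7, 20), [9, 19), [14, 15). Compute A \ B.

[6, 7) ∪ [20, 26)

A, merged: [4, 10), [13, 26).
B, merged: [0, 6), [7, 20).
[4, 10) with B removed leaves [6, 7).
[13, 26) with B removed leaves [20, 26).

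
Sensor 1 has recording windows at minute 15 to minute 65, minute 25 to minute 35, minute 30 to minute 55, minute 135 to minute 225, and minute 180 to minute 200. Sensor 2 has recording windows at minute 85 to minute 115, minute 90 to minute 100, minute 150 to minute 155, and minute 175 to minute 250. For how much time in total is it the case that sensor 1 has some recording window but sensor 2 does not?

85 minutes

First set merges to minute 15 to minute 65, minute 135 to minute 225.
Second set merges to minute 85 to minute 115, minute 150 to minute 155, minute 175 to minute 250.
A \ B = minute 15 to minute 65, minute 135 to minute 150, minute 155 to minute 175.
Total: 50 minutes + 15 minutes + 20 minutes = 85 minutes.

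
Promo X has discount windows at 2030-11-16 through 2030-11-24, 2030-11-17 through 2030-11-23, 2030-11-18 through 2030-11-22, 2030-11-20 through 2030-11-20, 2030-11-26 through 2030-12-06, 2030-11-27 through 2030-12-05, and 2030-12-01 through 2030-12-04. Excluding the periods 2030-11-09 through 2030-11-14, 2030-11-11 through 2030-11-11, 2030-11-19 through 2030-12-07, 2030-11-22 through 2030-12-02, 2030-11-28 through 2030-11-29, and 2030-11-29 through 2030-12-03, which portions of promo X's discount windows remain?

A, merged: 2030-11-16 through 2030-11-24, 2030-11-26 through 2030-12-06.
B, merged: 2030-11-09 through 2030-11-14, 2030-11-19 through 2030-12-07.
2030-11-16 through 2030-11-24 \ B = 2030-11-16 through 2030-11-18.
2030-11-26 through 2030-12-06: entirely removed.

2030-11-16 through 2030-11-18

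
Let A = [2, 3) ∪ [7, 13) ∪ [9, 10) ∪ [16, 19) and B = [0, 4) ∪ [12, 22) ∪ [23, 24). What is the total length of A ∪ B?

Merge the first list: [2, 3), [7, 13), [16, 19).
A ∪ B = [0, 4), [7, 22), [23, 24).
Total: 4 + 15 + 1 = 20.

20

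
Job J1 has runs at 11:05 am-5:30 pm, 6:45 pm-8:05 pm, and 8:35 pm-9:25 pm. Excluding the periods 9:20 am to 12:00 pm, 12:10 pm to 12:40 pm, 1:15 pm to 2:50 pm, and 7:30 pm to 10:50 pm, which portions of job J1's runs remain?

12:00 pm-12:10 pm, 12:40 pm-1:15 pm, 2:50 pm-5:30 pm, 6:45 pm-7:30 pm

11:05 am-5:30 pm \ B = 12:00 pm-12:10 pm, 12:40 pm-1:15 pm, 2:50 pm-5:30 pm.
6:45 pm-8:05 pm \ B = 6:45 pm-7:30 pm.
8:35 pm-9:25 pm: entirely removed.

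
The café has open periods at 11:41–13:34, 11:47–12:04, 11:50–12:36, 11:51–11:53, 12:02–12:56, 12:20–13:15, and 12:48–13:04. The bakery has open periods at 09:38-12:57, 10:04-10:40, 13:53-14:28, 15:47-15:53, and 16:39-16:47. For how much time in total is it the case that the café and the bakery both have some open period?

A, merged: 11:41–13:34.
B, merged: 09:38–12:57, 13:53–14:28, 15:47–15:53, 16:39–16:47.
A ∩ B = 11:41–12:57.
Total: 1 h 16 min.

1 h 16 min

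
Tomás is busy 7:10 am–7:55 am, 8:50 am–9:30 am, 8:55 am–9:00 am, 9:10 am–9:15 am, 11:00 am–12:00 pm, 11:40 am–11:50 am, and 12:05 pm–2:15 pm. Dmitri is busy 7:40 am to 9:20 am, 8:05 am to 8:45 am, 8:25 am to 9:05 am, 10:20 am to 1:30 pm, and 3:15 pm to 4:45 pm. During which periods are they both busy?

First set merges to 7:10 am–7:55 am, 8:50 am–9:30 am, 11:00 am–12:00 pm, 12:05 pm–2:15 pm.
Second set merges to 7:40 am–9:20 am, 10:20 am–1:30 pm, 3:15 pm–4:45 pm.
7:10 am–7:55 am ∩ B → 7:40 am–7:55 am.
8:50 am–9:30 am ∩ B → 8:50 am–9:20 am.
11:00 am–12:00 pm ∩ B → 11:00 am–12:00 pm.
12:05 pm–2:15 pm ∩ B → 12:05 pm–1:30 pm.

7:40 am–7:55 am, 8:50 am–9:20 am, 11:00 am–12:00 pm, 12:05 pm–1:30 pm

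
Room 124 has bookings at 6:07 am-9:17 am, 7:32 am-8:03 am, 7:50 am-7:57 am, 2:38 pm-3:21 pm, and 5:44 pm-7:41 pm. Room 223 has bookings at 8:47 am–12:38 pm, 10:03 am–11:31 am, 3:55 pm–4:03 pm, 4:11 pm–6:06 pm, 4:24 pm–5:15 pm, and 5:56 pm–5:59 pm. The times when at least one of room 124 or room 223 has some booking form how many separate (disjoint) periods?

A, merged: 6:07 am-9:17 am, 2:38 pm-3:21 pm, 5:44 pm-7:41 pm.
B, merged: 8:47 am-12:38 pm, 3:55 pm-4:03 pm, 4:11 pm-6:06 pm.
A ∪ B = 6:07 am-12:38 pm, 2:38 pm-3:21 pm, 3:55 pm-4:03 pm, 4:11 pm-7:41 pm.
That is 4 disjoint pieces.

4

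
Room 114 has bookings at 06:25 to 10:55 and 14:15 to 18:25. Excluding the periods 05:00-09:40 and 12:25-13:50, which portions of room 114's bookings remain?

09:40-10:55, 14:15-18:25

06:25-10:55 with B removed leaves 09:40-10:55.
14:15-18:25 is untouched.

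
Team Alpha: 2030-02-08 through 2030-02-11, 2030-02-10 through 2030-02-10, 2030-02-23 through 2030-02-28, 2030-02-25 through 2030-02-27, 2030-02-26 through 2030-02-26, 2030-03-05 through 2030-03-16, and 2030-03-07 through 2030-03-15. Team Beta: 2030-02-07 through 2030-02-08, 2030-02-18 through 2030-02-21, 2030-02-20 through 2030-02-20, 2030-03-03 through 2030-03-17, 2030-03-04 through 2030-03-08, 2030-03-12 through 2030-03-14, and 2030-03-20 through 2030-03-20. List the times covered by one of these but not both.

Merge the first list: 2030-02-08 through 2030-02-11, 2030-02-23 through 2030-02-28, 2030-03-05 through 2030-03-16.
Merge the second list: 2030-02-07 through 2030-02-08, 2030-02-18 through 2030-02-21, 2030-03-03 through 2030-03-17, 2030-03-20 through 2030-03-20.
A but not B: 2030-02-09 through 2030-02-11, 2030-02-23 through 2030-02-28.
B but not A: 2030-02-07 through 2030-02-07, 2030-02-18 through 2030-02-21, 2030-03-03 through 2030-03-04, 2030-03-17 through 2030-03-17, 2030-03-20 through 2030-03-20.
Combining gives A △ B.

2030-02-07 through 2030-02-07, 2030-02-09 through 2030-02-11, 2030-02-18 through 2030-02-21, 2030-02-23 through 2030-02-28, 2030-03-03 through 2030-03-04, 2030-03-17 through 2030-03-17, 2030-03-20 through 2030-03-20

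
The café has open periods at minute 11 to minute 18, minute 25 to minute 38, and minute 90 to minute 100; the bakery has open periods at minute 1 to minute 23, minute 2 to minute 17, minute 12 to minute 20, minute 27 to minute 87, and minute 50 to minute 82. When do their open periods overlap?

minute 11 to minute 18, minute 27 to minute 38

B, merged: minute 1 to minute 23, minute 27 to minute 87.
minute 11 to minute 18 overlaps B on minute 11 to minute 18.
minute 25 to minute 38 overlaps B on minute 27 to minute 38.
minute 90 to minute 100 falls entirely outside B.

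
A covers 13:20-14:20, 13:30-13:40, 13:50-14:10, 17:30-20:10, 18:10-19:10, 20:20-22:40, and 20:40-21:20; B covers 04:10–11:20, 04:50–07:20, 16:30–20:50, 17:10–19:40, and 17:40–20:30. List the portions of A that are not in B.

Merge the first list: 13:20-14:20, 17:30-20:10, 20:20-22:40.
Merge the second list: 04:10-11:20, 16:30-20:50.
13:20-14:20 is untouched.
17:30-20:10 lies entirely inside B → drops out.
20:20-22:40 with B removed leaves 20:50-22:40.

13:20-14:20, 20:50-22:40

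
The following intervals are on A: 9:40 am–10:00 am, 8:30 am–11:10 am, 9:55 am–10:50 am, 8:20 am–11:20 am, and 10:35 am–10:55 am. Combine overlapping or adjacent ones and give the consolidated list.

Sort by start: 8:20 am–11:20 am, 8:30 am–11:10 am, 9:40 am–10:00 am, 9:55 am–10:50 am, 10:35 am–10:55 am.
8:30 am–11:10 am overlaps/touches 8:20 am–11:20 am → extend to 8:20 am–11:20 am.
9:40 am–10:00 am overlaps/touches 8:20 am–11:20 am → extend to 8:20 am–11:20 am.
9:55 am–10:50 am overlaps/touches 8:20 am–11:20 am → extend to 8:20 am–11:20 am.
10:35 am–10:55 am overlaps/touches 8:20 am–11:20 am → extend to 8:20 am–11:20 am.

8:20 am–11:20 am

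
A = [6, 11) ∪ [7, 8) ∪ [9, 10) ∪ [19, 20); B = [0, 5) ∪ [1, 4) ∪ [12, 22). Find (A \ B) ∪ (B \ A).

[0, 5) ∪ [6, 11) ∪ [12, 19) ∪ [20, 22)

A, merged: [6, 11), [19, 20).
B, merged: [0, 5), [12, 22).
A but not B: [6, 11).
B but not A: [0, 5), [12, 19), [20, 22).
Combining gives A △ B.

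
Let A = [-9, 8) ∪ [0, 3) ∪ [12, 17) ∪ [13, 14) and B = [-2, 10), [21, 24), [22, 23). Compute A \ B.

Merge the first list: [-9, 8), [12, 17).
Merge the second list: [-2, 10), [21, 24).
[-9, 8) \ B = [-9, -2).
[12, 17): nothing removed.

[-9, -2) ∪ [12, 17)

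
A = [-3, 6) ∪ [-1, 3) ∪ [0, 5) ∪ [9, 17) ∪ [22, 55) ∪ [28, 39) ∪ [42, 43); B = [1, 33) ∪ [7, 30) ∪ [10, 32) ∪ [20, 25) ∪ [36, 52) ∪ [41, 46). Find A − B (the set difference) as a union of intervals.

A, merged: [-3, 6), [9, 17), [22, 55).
B, merged: [1, 33), [36, 52).
[-3, 6) \ B = [-3, 1).
[9, 17): entirely removed.
[22, 55) \ B = [33, 36), [52, 55).

[-3, 1) ∪ [33, 36) ∪ [52, 55)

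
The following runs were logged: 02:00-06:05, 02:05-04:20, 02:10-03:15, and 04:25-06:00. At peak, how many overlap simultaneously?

At 02:10, 3 of the intervals are simultaneously active.
No point has more.

3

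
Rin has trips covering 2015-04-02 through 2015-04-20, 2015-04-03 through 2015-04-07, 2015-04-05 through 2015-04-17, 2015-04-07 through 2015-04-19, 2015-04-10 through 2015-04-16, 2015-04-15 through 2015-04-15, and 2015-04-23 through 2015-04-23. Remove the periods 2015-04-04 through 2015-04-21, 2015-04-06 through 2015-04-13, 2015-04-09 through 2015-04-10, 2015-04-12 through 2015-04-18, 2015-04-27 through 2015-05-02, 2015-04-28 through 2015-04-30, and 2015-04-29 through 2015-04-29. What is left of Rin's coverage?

2015-04-02 through 2015-04-03, 2015-04-23 through 2015-04-23

A, merged: 2015-04-02 through 2015-04-20, 2015-04-23 through 2015-04-23.
B, merged: 2015-04-04 through 2015-04-21, 2015-04-27 through 2015-05-02.
2015-04-02 through 2015-04-20 with B removed leaves 2015-04-02 through 2015-04-03.
2015-04-23 through 2015-04-23 is untouched.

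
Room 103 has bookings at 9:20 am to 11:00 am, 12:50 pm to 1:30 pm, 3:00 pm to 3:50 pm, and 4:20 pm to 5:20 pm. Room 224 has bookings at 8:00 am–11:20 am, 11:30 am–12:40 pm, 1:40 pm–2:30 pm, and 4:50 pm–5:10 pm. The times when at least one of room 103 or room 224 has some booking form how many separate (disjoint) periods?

6

A ∪ B = 8:00 am-11:20 am, 11:30 am-12:40 pm, 12:50 pm-1:30 pm, 1:40 pm-2:30 pm, 3:00 pm-3:50 pm, 4:20 pm-5:20 pm.
That is 6 disjoint pieces.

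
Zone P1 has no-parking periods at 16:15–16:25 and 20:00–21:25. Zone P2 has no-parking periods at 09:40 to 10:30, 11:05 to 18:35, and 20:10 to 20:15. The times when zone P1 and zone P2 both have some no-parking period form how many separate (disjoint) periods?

2

A ∩ B = 16:15–16:25, 20:10–20:15.
That is 2 disjoint pieces.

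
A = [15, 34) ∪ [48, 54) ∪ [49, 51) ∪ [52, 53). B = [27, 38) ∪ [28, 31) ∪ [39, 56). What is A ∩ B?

First set merges to [15, 34), [48, 54).
Second set merges to [27, 38), [39, 56).
[15, 34) overlaps B on [27, 34).
[48, 54) overlaps B on [48, 54).

[27, 34) ∪ [48, 54)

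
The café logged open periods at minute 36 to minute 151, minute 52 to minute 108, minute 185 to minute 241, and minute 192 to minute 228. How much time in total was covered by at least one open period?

171 minutes

Merged: minute 36 to minute 151, minute 185 to minute 241.
Lengths: 115 minutes + 56 minutes = 171 minutes.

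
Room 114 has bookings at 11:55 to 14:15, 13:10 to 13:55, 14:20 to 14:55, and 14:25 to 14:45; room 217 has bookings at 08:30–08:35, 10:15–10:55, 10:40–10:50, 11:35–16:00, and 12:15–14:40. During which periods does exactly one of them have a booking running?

08:30-08:35, 10:15-10:55, 11:35-11:55, 14:15-14:20, 14:55-16:00

Merge the first list: 11:55-14:15, 14:20-14:55.
Merge the second list: 08:30-08:35, 10:15-10:55, 11:35-16:00.
Only in the first: none.
Only in the second: 08:30-08:35, 10:15-10:55, 11:35-11:55, 14:15-14:20, 14:55-16:00.
Together these are the periods covered by exactly one.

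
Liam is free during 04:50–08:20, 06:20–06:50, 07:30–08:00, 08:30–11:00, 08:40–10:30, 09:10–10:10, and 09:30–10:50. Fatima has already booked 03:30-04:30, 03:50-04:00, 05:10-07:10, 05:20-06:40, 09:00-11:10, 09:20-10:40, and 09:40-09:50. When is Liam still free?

04:50–05:10, 07:10–08:20, 08:30–09:00

A, merged: 04:50–08:20, 08:30–11:00.
B, merged: 03:30–04:30, 05:10–07:10, 09:00–11:10.
04:50–08:20 minus B → 04:50–05:10, 07:10–08:20.
08:30–11:00 minus B → 08:30–09:00.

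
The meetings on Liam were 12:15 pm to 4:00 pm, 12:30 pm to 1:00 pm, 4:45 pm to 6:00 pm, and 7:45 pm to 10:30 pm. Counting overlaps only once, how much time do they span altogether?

Merged: 12:15 pm–4:00 pm, 4:45 pm–6:00 pm, 7:45 pm–10:30 pm.
Lengths: 3 h 45 min + 1 h 15 min + 2 h 45 min = 7 h 45 min.

7 h 45 min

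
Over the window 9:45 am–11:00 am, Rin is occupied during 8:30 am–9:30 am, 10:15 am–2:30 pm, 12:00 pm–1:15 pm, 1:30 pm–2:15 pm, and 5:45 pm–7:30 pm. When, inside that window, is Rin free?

9:45 am-10:15 am

The merged coverage is 8:30 am-9:30 am, 10:15 am-2:30 pm, 5:45 pm-7:30 pm.
Complement within 9:45 am-11:00 am: 9:45 am-10:15 am.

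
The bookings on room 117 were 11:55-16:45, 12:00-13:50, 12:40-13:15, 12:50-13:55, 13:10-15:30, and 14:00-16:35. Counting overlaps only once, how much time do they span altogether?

4 h 50 min

Merged: 11:55–16:45.
Length: 4 h 50 min.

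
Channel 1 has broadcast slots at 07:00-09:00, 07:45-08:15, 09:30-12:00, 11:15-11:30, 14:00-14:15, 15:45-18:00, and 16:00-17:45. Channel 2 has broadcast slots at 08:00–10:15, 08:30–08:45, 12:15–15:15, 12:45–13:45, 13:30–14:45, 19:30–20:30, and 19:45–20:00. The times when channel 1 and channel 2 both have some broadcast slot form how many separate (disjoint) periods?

3

First set merges to 07:00–09:00, 09:30–12:00, 14:00–14:15, 15:45–18:00.
Second set merges to 08:00–10:15, 12:15–15:15, 19:30–20:30.
A ∩ B = 08:00–09:00, 09:30–10:15, 14:00–14:15.
That is 3 disjoint pieces.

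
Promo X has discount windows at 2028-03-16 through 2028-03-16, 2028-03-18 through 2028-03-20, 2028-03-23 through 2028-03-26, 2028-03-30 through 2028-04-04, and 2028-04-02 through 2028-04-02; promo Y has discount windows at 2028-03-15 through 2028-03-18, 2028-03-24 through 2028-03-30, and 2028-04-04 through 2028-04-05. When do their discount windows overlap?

2028-03-16 through 2028-03-16, 2028-03-18 through 2028-03-18, 2028-03-24 through 2028-03-26, 2028-03-30 through 2028-03-30, 2028-04-04 through 2028-04-04

A, merged: 2028-03-16 through 2028-03-16, 2028-03-18 through 2028-03-20, 2028-03-23 through 2028-03-26, 2028-03-30 through 2028-04-04.
2028-03-16 through 2028-03-16 meets the second set on 2028-03-16 through 2028-03-16.
2028-03-18 through 2028-03-20 meets the second set on 2028-03-18 through 2028-03-18.
2028-03-23 through 2028-03-26 meets the second set on 2028-03-24 through 2028-03-26.
2028-03-30 through 2028-04-04 meets the second set on 2028-03-30 through 2028-03-30, 2028-04-04 through 2028-04-04.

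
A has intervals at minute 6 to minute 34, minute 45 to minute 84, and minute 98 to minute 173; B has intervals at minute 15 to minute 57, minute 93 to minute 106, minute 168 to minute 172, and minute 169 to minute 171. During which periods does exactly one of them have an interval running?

minute 6 to minute 15, minute 34 to minute 45, minute 57 to minute 84, minute 93 to minute 98, minute 106 to minute 168, minute 172 to minute 173

Merge the second list: minute 15 to minute 57, minute 93 to minute 106, minute 168 to minute 172.
Only in the first: minute 6 to minute 15, minute 57 to minute 84, minute 106 to minute 168, minute 172 to minute 173.
Only in the second: minute 34 to minute 45, minute 93 to minute 98.
Together these are the periods covered by exactly one.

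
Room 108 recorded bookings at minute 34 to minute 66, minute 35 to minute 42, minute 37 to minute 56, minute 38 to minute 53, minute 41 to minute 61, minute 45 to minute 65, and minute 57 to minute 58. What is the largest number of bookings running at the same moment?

5

Walk the sorted start/end points keeping a running depth.
The depth first hits 5 at minute 41.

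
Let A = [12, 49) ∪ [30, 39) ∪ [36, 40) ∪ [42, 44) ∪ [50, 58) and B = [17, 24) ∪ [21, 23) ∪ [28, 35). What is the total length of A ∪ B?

45

A, merged: [12, 49), [50, 58).
B, merged: [17, 24), [28, 35).
A ∪ B = [12, 49), [50, 58).
Total: 37 + 8 = 45.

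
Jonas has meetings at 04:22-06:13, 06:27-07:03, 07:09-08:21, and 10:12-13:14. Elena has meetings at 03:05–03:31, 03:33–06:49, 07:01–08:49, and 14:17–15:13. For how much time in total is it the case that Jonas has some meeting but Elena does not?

A \ B = 06:49–07:01, 10:12–13:14.
Total: 12 min + 3 h 2 min = 3 h 14 min.

3 h 14 min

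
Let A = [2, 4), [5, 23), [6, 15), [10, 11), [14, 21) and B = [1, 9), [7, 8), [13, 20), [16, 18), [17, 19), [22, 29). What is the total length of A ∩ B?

14

A, merged: [2, 4), [5, 23).
B, merged: [1, 9), [13, 20), [22, 29).
A ∩ B = [2, 4), [5, 9), [13, 20), [22, 23).
Total: 2 + 4 + 7 + 1 = 14.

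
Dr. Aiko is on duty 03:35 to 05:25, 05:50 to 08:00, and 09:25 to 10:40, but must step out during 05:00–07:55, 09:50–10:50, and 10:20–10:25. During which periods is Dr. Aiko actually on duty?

Merge the second list: 05:00-07:55, 09:50-10:50.
03:35-05:25 \ B = 03:35-05:00.
05:50-08:00 \ B = 07:55-08:00.
09:25-10:40 \ B = 09:25-09:50.

03:35-05:00, 07:55-08:00, 09:25-09:50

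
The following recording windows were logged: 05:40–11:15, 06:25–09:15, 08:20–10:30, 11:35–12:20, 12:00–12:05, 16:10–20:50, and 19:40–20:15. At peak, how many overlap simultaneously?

Sweep endpoints in order; track running count of active intervals.
Peak of 3 reached at 08:20.

3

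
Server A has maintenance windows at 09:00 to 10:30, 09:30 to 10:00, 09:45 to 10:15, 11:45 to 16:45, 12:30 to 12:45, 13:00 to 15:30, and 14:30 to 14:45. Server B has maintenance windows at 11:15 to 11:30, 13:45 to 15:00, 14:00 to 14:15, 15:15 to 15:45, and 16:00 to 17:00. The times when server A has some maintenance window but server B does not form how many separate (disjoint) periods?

4

A, merged: 09:00–10:30, 11:45–16:45.
B, merged: 11:15–11:30, 13:45–15:00, 15:15–15:45, 16:00–17:00.
A \ B = 09:00–10:30, 11:45–13:45, 15:00–15:15, 15:45–16:00.
That is 4 disjoint pieces.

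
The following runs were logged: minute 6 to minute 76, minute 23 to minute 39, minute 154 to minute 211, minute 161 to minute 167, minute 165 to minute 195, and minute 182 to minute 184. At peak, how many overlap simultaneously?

At minute 165, 3 of the intervals are simultaneously active.
No point has more.

3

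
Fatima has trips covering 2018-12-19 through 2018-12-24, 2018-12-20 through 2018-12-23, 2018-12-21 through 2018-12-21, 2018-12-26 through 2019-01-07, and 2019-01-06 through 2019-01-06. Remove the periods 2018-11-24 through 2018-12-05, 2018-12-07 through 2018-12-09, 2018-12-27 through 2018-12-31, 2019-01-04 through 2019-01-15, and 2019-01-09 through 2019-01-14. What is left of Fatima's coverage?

First set merges to 2018-12-19 through 2018-12-24, 2018-12-26 through 2019-01-07.
Second set merges to 2018-11-24 through 2018-12-05, 2018-12-07 through 2018-12-09, 2018-12-27 through 2018-12-31, 2019-01-04 through 2019-01-15.
2018-12-19 through 2018-12-24: no B overlap → unchanged.
2018-12-26 through 2019-01-07 minus B → 2018-12-26 through 2018-12-26, 2019-01-01 through 2019-01-03.

2018-12-19 through 2018-12-24, 2018-12-26 through 2018-12-26, 2019-01-01 through 2019-01-03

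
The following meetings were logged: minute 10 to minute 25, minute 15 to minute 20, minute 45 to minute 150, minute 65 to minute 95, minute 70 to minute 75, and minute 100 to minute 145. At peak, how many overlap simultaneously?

Walk the sorted start/end points keeping a running depth.
The depth first hits 3 at minute 70.

3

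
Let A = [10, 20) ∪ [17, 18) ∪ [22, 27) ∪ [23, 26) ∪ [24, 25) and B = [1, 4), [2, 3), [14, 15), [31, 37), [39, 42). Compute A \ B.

Merge the first list: [10, 20), [22, 27).
Merge the second list: [1, 4), [14, 15), [31, 37), [39, 42).
[10, 20) minus B → [10, 14), [15, 20).
[22, 27): no B overlap → unchanged.

[10, 14) ∪ [15, 20) ∪ [22, 27)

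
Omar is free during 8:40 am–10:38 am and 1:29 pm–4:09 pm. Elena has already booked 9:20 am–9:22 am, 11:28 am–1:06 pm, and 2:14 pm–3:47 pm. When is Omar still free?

8:40 am-10:38 am \ B = 8:40 am-9:20 am, 9:22 am-10:38 am.
1:29 pm-4:09 pm \ B = 1:29 pm-2:14 pm, 3:47 pm-4:09 pm.

8:40 am-9:20 am, 9:22 am-10:38 am, 1:29 pm-2:14 pm, 3:47 pm-4:09 pm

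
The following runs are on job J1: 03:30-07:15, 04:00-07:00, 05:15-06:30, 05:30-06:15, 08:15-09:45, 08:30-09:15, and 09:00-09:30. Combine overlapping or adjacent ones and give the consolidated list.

03:30–07:15, 08:15–09:45

04:00–07:00 overlaps/touches 03:30–07:15 → extend to 03:30–07:15.
05:15–06:30 overlaps/touches 03:30–07:15 → extend to 03:30–07:15.
05:30–06:15 overlaps/touches 03:30–07:15 → extend to 03:30–07:15.
08:15–09:45 is disjoint → start new block.
08:30–09:15 overlaps/touches 08:15–09:45 → extend to 08:15–09:45.
09:00–09:30 overlaps/touches 08:15–09:45 → extend to 08:15–09:45.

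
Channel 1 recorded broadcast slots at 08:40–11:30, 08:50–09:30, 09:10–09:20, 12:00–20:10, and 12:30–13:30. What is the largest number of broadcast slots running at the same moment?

Walk the sorted start/end points keeping a running depth.
The depth first hits 3 at 09:10.

3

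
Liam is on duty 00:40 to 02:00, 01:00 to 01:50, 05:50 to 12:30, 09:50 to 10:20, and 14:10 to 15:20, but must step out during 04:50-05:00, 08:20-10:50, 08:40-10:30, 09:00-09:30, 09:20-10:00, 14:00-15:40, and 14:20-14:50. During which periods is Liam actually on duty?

Merge the first list: 00:40-02:00, 05:50-12:30, 14:10-15:20.
Merge the second list: 04:50-05:00, 08:20-10:50, 14:00-15:40.
00:40-02:00 is untouched.
05:50-12:30 with B removed leaves 05:50-08:20, 10:50-12:30.
14:10-15:20 lies entirely inside B → drops out.

00:40-02:00, 05:50-08:20, 10:50-12:30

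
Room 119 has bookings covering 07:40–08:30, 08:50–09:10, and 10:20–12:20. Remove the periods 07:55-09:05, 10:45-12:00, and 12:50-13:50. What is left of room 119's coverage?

07:40-08:30 with B removed leaves 07:40-07:55.
08:50-09:10 with B removed leaves 09:05-09:10.
10:20-12:20 with B removed leaves 10:20-10:45, 12:00-12:20.

07:40-07:55, 09:05-09:10, 10:20-10:45, 12:00-12:20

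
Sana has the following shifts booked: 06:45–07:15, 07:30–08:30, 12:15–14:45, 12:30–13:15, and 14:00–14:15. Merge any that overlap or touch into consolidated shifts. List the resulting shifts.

07:30–08:30 is disjoint → start new block.
12:15–14:45 is disjoint → start new block.
12:30–13:15 overlaps/touches 12:15–14:45 → extend to 12:15–14:45.
14:00–14:15 overlaps/touches 12:15–14:45 → extend to 12:15–14:45.

06:45–07:15, 07:30–08:30, 12:15–14:45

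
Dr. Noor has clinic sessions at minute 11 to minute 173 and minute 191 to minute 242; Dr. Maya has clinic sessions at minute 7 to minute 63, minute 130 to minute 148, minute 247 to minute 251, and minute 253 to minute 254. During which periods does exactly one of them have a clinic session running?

minute 7 to minute 11, minute 63 to minute 130, minute 148 to minute 173, minute 191 to minute 242, minute 247 to minute 251, minute 253 to minute 254

A \ B = minute 63 to minute 130, minute 148 to minute 173, minute 191 to minute 242.
B \ A = minute 7 to minute 11, minute 247 to minute 251, minute 253 to minute 254.
Union of the two gives the symmetric difference.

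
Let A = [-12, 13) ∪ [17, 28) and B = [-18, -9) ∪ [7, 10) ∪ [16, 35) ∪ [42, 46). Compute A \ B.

[-9, 7) ∪ [10, 13)

[-12, 13) minus B → [-9, 7), [10, 13).
[17, 28): fully covered by B → removed.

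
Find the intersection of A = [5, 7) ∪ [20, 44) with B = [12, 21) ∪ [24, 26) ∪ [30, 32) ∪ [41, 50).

[5, 7): no overlap with the second set.
[20, 44) meets the second set on [20, 21), [24, 26), [30, 32), [41, 44).

[20, 21) ∪ [24, 26) ∪ [30, 32) ∪ [41, 44)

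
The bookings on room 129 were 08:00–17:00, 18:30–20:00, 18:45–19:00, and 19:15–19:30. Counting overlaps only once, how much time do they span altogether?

10 h 30 min

Merged: 08:00-17:00, 18:30-20:00.
Lengths: 9 h + 1 h 30 min = 10 h 30 min.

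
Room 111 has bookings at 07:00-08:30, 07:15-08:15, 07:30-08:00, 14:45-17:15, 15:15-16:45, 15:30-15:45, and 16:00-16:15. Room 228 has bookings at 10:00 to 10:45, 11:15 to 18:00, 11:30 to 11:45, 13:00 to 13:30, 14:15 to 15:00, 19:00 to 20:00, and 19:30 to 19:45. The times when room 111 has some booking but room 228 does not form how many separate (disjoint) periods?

1

First set merges to 07:00-08:30, 14:45-17:15.
Second set merges to 10:00-10:45, 11:15-18:00, 19:00-20:00.
A \ B = 07:00-08:30.
That is 1 disjoint piece.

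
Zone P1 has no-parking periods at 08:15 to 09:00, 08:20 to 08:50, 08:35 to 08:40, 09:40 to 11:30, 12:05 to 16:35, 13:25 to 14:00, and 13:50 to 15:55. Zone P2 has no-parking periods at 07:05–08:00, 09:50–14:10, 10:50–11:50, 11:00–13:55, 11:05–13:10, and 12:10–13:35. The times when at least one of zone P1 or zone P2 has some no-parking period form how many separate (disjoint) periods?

3

A, merged: 08:15–09:00, 09:40–11:30, 12:05–16:35.
B, merged: 07:05–08:00, 09:50–14:10.
A ∪ B = 07:05–08:00, 08:15–09:00, 09:40–16:35.
That is 3 disjoint pieces.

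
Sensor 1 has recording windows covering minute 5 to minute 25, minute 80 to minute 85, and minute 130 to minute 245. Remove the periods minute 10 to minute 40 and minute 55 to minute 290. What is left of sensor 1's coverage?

minute 5 to minute 10

minute 5 to minute 25 with B removed leaves minute 5 to minute 10.
minute 80 to minute 85 lies entirely inside B → drops out.
minute 130 to minute 245 lies entirely inside B → drops out.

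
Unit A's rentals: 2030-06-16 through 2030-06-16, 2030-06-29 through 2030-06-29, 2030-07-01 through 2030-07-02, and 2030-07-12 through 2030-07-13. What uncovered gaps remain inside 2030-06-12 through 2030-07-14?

2030-06-12 through 2030-06-15, 2030-06-17 through 2030-06-28, 2030-06-30 through 2030-06-30, 2030-07-03 through 2030-07-11, 2030-07-14 through 2030-07-14

After merging, the occupied span is 2030-06-16 through 2030-06-16, 2030-06-29 through 2030-06-29, 2030-07-01 through 2030-07-02, 2030-07-12 through 2030-07-13.
Uncovered inside 2030-06-12 through 2030-07-14: 2030-06-12 through 2030-06-15, 2030-06-17 through 2030-06-28, 2030-06-30 through 2030-06-30, 2030-07-03 through 2030-07-11, 2030-07-14 through 2030-07-14.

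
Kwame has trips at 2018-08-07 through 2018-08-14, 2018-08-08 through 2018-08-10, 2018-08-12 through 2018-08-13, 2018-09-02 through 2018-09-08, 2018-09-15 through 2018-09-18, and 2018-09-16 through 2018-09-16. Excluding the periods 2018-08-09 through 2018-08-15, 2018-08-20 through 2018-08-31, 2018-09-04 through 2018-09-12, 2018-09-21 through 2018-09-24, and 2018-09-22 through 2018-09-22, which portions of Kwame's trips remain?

2018-08-07 through 2018-08-08, 2018-09-02 through 2018-09-03, 2018-09-15 through 2018-09-18

A, merged: 2018-08-07 through 2018-08-14, 2018-09-02 through 2018-09-08, 2018-09-15 through 2018-09-18.
B, merged: 2018-08-09 through 2018-08-15, 2018-08-20 through 2018-08-31, 2018-09-04 through 2018-09-12, 2018-09-21 through 2018-09-24.
2018-08-07 through 2018-08-14 minus B → 2018-08-07 through 2018-08-08.
2018-09-02 through 2018-09-08 minus B → 2018-09-02 through 2018-09-03.
2018-09-15 through 2018-09-18: no B overlap → unchanged.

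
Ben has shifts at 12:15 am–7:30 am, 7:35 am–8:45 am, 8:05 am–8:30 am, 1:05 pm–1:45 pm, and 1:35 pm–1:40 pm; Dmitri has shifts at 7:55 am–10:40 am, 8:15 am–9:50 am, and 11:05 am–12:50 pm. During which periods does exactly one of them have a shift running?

12:15 am–7:30 am, 7:35 am–7:55 am, 8:45 am–10:40 am, 11:05 am–12:50 pm, 1:05 pm–1:45 pm

First set merges to 12:15 am–7:30 am, 7:35 am–8:45 am, 1:05 pm–1:45 pm.
Second set merges to 7:55 am–10:40 am, 11:05 am–12:50 pm.
A but not B: 12:15 am–7:30 am, 7:35 am–7:55 am, 1:05 pm–1:45 pm.
B but not A: 8:45 am–10:40 am, 11:05 am–12:50 pm.
Combining gives A △ B.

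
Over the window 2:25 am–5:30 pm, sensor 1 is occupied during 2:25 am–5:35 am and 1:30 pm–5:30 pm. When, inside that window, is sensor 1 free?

5:35 am–1:30 pm

After merging, the occupied span is 2:25 am–5:35 am, 1:30 pm–5:30 pm.
Gaps within 2:25 am–5:30 pm: 5:35 am–1:30 pm.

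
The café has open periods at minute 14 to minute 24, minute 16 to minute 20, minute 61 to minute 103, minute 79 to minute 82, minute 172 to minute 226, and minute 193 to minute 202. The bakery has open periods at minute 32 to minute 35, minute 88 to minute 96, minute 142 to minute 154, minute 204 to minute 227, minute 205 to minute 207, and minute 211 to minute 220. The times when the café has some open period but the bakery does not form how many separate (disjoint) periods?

4

First set merges to minute 14 to minute 24, minute 61 to minute 103, minute 172 to minute 226.
Second set merges to minute 32 to minute 35, minute 88 to minute 96, minute 142 to minute 154, minute 204 to minute 227.
A \ B = minute 14 to minute 24, minute 61 to minute 88, minute 96 to minute 103, minute 172 to minute 204.
That is 4 disjoint pieces.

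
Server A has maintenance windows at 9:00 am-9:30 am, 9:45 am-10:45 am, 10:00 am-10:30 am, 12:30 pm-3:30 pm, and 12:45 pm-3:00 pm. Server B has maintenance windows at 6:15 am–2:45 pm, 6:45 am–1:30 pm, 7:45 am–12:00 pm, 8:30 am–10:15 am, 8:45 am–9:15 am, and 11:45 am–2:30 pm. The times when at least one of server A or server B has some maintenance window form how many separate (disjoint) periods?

1

A, merged: 9:00 am-9:30 am, 9:45 am-10:45 am, 12:30 pm-3:30 pm.
B, merged: 6:15 am-2:45 pm.
A ∪ B = 6:15 am-3:30 pm.
That is 1 disjoint piece.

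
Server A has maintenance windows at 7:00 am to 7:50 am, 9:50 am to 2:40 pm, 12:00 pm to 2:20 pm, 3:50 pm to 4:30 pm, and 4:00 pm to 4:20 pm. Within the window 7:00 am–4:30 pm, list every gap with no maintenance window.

After merging, the occupied span is 7:00 am–7:50 am, 9:50 am–2:40 pm, 3:50 pm–4:30 pm.
Gaps within 7:00 am–4:30 pm: 7:50 am–9:50 am, 2:40 pm–3:50 pm.

7:50 am–9:50 am, 2:40 pm–3:50 pm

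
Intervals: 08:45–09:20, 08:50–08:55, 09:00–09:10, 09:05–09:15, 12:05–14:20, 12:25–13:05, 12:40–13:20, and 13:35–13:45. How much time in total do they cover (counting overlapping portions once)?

2 h 50 min

Merged: 08:45–09:20, 12:05–14:20.
Lengths: 35 min + 2 h 15 min = 2 h 50 min.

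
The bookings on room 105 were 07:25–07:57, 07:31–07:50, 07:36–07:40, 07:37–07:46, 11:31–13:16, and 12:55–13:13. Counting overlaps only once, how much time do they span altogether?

Merged: 07:25–07:57, 11:31–13:16.
Lengths: 32 min + 1 h 45 min = 2 h 17 min.

2 h 17 min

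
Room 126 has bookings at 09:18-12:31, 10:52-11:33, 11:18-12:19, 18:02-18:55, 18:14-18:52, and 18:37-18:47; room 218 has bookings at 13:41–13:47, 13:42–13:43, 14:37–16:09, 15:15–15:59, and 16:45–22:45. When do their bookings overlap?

18:02–18:55

Merge the first list: 09:18–12:31, 18:02–18:55.
Merge the second list: 13:41–13:47, 14:37–16:09, 16:45–22:45.
09:18–12:31: no overlap with the second set.
18:02–18:55 meets the second set on 18:02–18:55.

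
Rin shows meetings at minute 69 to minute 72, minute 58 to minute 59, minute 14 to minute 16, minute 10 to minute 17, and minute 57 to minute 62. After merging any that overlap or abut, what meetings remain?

minute 10 to minute 17, minute 57 to minute 62, minute 69 to minute 72

Sort by start: minute 10 to minute 17, minute 14 to minute 16, minute 57 to minute 62, minute 58 to minute 59, minute 69 to minute 72.
minute 14 to minute 16 overlaps/touches minute 10 to minute 17 → extend to minute 10 to minute 17.
minute 57 to minute 62 is disjoint → start new block.
minute 58 to minute 59 overlaps/touches minute 57 to minute 62 → extend to minute 57 to minute 62.
minute 69 to minute 72 is disjoint → start new block.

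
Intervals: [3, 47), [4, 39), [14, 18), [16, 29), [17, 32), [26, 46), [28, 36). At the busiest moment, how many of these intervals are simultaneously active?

6

At 28, 6 of the intervals are simultaneously active.
No point has more.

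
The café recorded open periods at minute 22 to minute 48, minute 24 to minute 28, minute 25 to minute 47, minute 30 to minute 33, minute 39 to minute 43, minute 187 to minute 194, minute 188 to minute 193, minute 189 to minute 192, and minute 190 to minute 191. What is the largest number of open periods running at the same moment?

Walk the sorted start/end points keeping a running depth.
The depth first hits 4 at minute 190.

4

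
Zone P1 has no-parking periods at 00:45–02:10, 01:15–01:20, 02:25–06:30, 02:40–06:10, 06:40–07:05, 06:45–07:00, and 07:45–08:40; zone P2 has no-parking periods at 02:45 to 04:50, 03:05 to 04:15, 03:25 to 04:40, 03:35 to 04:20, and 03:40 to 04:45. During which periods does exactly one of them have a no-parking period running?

First set merges to 00:45–02:10, 02:25–06:30, 06:40–07:05, 07:45–08:40.
Second set merges to 02:45–04:50.
A \ B = 00:45–02:10, 02:25–02:45, 04:50–06:30, 06:40–07:05, 07:45–08:40.
B \ A = none.
Union of the two gives the symmetric difference.

00:45–02:10, 02:25–02:45, 04:50–06:30, 06:40–07:05, 07:45–08:40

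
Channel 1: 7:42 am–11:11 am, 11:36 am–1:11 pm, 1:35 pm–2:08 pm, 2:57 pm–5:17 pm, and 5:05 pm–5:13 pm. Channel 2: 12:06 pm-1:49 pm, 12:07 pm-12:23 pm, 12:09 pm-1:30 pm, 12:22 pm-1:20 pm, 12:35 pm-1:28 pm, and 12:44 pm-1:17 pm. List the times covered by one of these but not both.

7:42 am-11:11 am, 11:36 am-12:06 pm, 1:11 pm-1:35 pm, 1:49 pm-2:08 pm, 2:57 pm-5:17 pm

Merge the first list: 7:42 am-11:11 am, 11:36 am-1:11 pm, 1:35 pm-2:08 pm, 2:57 pm-5:17 pm.
Merge the second list: 12:06 pm-1:49 pm.
Only in the first: 7:42 am-11:11 am, 11:36 am-12:06 pm, 1:49 pm-2:08 pm, 2:57 pm-5:17 pm.
Only in the second: 1:11 pm-1:35 pm.
Together these are the periods covered by exactly one.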